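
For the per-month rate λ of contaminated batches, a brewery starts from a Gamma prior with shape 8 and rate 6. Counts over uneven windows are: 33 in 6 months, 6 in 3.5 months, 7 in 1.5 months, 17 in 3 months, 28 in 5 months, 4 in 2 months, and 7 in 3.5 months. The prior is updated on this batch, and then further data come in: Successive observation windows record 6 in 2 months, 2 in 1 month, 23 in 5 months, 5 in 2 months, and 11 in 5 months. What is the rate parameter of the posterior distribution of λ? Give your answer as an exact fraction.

91/2

Total count: 33 + 6 + 7 + 17 + 28 + 4 + 7 = 102.
Total exposure: 6 + 3.5 + 1.5 + 3 + 5 + 2 + 3.5 = 24.5 months.
After the first batch: Gamma(8 + 102, 6 + 24.5) = Gamma(110, 61/2).
Total count: 6 + 2 + 23 + 5 + 11 = 47.
Total exposure: 2 + 1 + 5 + 2 + 5 = 15 months.
After the second batch: Gamma(110 + 47, 61/2 + 15) = Gamma(157, 91/2).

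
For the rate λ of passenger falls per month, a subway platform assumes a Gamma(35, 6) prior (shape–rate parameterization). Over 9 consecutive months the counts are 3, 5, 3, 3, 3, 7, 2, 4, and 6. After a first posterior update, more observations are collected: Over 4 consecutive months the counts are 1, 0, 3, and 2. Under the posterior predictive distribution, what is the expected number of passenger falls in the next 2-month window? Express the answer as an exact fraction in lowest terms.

154/19

Total count: 3 + 5 + 3 + 3 + 3 + 7 + 2 + 4 + 6 = 36.
Total exposure: 9 months.
After the first batch: Gamma(35 + 36, 6 + 9) = Gamma(71, 15).
Total count: 1 + 0 + 3 + 2 = 6.
Total exposure: 4 months.
After the second batch: Gamma(71 + 6, 15 + 4) = Gamma(77, 19).
Predictive mean over a 2-month window = T·E[λ|data] = 2·77/19 = 154/19.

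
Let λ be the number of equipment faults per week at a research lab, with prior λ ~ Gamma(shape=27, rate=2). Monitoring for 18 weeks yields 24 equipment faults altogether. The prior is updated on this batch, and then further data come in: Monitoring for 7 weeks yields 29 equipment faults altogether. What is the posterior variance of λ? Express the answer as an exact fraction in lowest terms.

Total count 24 over total exposure 18 weeks.
After the first batch: Gamma(27 + 24, 2 + 18) = Gamma(51, 20).
Total count 29 over total exposure 7 weeks.
After the second batch: Gamma(51 + 29, 20 + 7) = Gamma(80, 27).
Posterior variance = α'/β'² = 80/729.

80/729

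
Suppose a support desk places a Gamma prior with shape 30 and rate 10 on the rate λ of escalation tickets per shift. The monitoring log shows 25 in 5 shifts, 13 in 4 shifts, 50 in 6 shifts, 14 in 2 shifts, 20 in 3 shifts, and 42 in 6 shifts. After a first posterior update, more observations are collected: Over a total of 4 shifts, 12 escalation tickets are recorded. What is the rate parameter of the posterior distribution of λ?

Total count: 25 + 13 + 50 + 14 + 20 + 42 = 164.
Total exposure: 5 + 4 + 6 + 2 + 3 + 6 = 26 shifts.
After the first batch: Gamma(30 + 164, 10 + 26) = Gamma(194, 36).
Total count 12 over total exposure 4 shifts.
After the second batch: Gamma(194 + 12, 36 + 4) = Gamma(206, 40).

40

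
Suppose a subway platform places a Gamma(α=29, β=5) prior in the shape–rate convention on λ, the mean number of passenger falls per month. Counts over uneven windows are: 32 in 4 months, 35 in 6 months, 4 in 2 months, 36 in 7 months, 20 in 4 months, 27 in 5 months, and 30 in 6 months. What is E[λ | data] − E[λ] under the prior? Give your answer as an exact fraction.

Total count: 32 + 35 + 4 + 36 + 20 + 27 + 30 = 184.
Total exposure: 4 + 6 + 2 + 7 + 4 + 5 + 6 = 34 months.
Gamma(α, β) with Poisson data over total exposure Σt gives posterior Gamma(α+Σx, β+Σt) = Gamma(213, 39).
Posterior mean = 213/39 = 71/13; prior mean = 29/5 = 29/5. Difference = 71/13 − 29/5 = -22/65.

-22/65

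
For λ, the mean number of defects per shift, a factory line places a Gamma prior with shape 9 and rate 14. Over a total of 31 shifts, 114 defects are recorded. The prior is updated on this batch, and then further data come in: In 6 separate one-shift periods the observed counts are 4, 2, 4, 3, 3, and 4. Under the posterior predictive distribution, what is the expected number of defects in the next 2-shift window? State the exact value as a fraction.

Total count 114 over total exposure 31 shifts.
After the first batch: Gamma(9 + 114, 14 + 31) = Gamma(123, 45).
Total count: 4 + 2 + 4 + 3 + 3 + 4 = 20.
Total exposure: 6 shifts.
After the second batch: Gamma(123 + 20, 45 + 6) = Gamma(143, 51).
Predictive mean over a 2-shift window = T·E[λ|data] = 2·143/51 = 286/51.

286/51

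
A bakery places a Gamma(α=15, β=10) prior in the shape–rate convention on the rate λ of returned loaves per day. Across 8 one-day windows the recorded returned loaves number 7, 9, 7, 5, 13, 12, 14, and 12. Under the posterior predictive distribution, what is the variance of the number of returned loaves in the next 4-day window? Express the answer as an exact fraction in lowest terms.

Total count: 7 + 9 + 7 + 5 + 13 + 12 + 14 + 12 = 79.
Total exposure: 8 days.
Posterior: α' = 15 + 79 = 94, β' = 10 + 8 = 18.
The posterior predictive for a window of length T is Negative Binomial with variance T·α'·(β'+T)/β'² = 4·94·22/324 = 2068/81.

2068/81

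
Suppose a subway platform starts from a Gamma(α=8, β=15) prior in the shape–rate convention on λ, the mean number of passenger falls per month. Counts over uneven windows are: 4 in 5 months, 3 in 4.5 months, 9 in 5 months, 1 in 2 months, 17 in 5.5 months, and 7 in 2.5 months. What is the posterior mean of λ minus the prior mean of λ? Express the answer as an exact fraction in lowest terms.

838/1185

Total count: 4 + 3 + 9 + 1 + 17 + 7 = 41.
Total exposure: 5 + 4.5 + 5 + 2 + 5.5 + 2.5 = 24.5 months.
By Gamma–Poisson conjugacy, the posterior is Gamma(α + Σx, β + Σt) = Gamma(8 + 41, 15 + 24.5) = Gamma(49, 79/2).
Posterior mean = 49/(79/2) = 98/79; prior mean = 8/15 = 8/15. Difference = 98/79 − 8/15 = 838/1185.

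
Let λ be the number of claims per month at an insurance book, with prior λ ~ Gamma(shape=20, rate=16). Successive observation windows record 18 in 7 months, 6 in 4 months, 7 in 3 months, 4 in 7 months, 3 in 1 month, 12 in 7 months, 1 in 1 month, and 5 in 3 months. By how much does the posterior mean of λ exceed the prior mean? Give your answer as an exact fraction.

59/196

Total count: 18 + 6 + 7 + 4 + 3 + 12 + 1 + 5 = 56.
Total exposure: 7 + 4 + 3 + 7 + 1 + 7 + 1 + 3 = 33 months.
Posterior: α' = 20 + 56 = 76, β' = 16 + 33 = 49.
Posterior mean = 76/49 = 76/49; prior mean = 20/16 = 5/4. Difference = 76/49 − 5/4 = 59/196.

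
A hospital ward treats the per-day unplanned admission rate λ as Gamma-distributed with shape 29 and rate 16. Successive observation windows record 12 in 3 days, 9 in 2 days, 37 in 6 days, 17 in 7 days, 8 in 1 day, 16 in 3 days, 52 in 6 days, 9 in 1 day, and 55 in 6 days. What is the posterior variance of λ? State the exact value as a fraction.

244/2601

Total count: 12 + 9 + 37 + 17 + 8 + 16 + 52 + 9 + 55 = 215.
Total exposure: 3 + 2 + 6 + 7 + 1 + 3 + 6 + 1 + 6 = 35 days.
By Gamma–Poisson conjugacy, the posterior is Gamma(α + Σx, β + Σt) = Gamma(29 + 215, 16 + 35) = Gamma(244, 51).
Posterior variance = α'/β'² = 244/2601.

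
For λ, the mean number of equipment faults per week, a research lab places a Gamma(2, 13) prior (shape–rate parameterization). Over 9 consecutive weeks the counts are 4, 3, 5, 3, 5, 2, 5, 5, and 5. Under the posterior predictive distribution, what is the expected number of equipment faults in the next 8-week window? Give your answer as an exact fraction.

156/11

Total count: 4 + 3 + 5 + 3 + 5 + 2 + 5 + 5 + 5 = 37.
Total exposure: 9 weeks.
By Gamma–Poisson conjugacy, the posterior is Gamma(α + Σx, β + Σt) = Gamma(2 + 37, 13 + 9) = Gamma(39, 22).
Predictive mean over an 8-week window = T·E[λ|data] = 8·39/22 = 156/11.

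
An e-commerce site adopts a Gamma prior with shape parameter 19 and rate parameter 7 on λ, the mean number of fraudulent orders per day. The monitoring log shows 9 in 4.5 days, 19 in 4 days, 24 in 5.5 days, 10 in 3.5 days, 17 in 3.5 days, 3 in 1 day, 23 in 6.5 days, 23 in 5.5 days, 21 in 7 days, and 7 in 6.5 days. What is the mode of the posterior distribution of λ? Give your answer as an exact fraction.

Total count: 9 + 19 + 24 + 10 + 17 + 3 + 23 + 23 + 21 + 7 = 156.
Total exposure: 4.5 + 4 + 5.5 + 3.5 + 3.5 + 1 + 6.5 + 5.5 + 7 + 6.5 = 47.5 days.
Gamma(α, β) with Poisson data over total exposure Σt gives posterior Gamma(α+Σx, β+Σt) = Gamma(175, 109/2).
Posterior mode = (α'−1)/β' = 174/(109/2) = 348/109.

348/109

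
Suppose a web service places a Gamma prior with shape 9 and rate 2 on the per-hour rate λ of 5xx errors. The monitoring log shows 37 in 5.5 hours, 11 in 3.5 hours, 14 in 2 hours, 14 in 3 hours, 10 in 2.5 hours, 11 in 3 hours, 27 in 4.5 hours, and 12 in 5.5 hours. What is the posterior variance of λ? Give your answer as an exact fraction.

Total count: 37 + 11 + 14 + 14 + 10 + 11 + 27 + 12 = 136.
Total exposure: 5.5 + 3.5 + 2 + 3 + 2.5 + 3 + 4.5 + 5.5 = 29.5 hours.
The Gamma prior is conjugate for the Poisson rate, so λ | data ~ Gamma(9+136, 2+29.5) = Gamma(145, 63/2).
Posterior variance = α'/β'² = 145/(3969/4) = 580/3969.

580/3969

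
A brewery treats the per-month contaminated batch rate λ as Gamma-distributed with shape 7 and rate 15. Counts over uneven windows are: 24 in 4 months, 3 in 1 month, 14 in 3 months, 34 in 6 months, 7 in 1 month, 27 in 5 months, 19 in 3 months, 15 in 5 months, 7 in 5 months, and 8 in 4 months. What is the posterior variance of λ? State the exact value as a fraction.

Total count: 24 + 3 + 14 + 34 + 7 + 27 + 19 + 15 + 7 + 8 = 158.
Total exposure: 4 + 1 + 3 + 6 + 1 + 5 + 3 + 5 + 5 + 4 = 37 months.
The Gamma prior is conjugate for the Poisson rate, so λ | data ~ Gamma(7+158, 15+37) = Gamma(165, 52).
Posterior variance = α'/β'² = 165/2704.

165/2704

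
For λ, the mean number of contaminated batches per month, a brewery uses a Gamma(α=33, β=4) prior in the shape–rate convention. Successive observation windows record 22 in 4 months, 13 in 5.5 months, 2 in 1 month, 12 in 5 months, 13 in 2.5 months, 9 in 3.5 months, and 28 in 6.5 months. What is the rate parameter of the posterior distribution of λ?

32

Total count: 22 + 13 + 2 + 12 + 13 + 9 + 28 = 99.
Total exposure: 4 + 5.5 + 1 + 5 + 2.5 + 3.5 + 6.5 = 28 months.
The Gamma prior is conjugate for the Poisson rate, so λ | data ~ Gamma(33+99, 4+28) = Gamma(132, 32).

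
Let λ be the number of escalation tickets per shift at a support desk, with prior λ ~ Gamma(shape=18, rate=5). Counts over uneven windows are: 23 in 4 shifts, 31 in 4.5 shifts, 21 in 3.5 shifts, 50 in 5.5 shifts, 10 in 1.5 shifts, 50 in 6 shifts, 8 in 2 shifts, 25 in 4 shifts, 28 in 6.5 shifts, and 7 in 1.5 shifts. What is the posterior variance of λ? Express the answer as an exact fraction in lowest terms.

Total count: 23 + 31 + 21 + 50 + 10 + 50 + 8 + 25 + 28 + 7 = 253.
Total exposure: 4 + 4.5 + 3.5 + 5.5 + 1.5 + 6 + 2 + 4 + 6.5 + 1.5 = 39 shifts.
Gamma(α, β) with Poisson data over total exposure Σt gives posterior Gamma(α+Σx, β+Σt) = Gamma(271, 44).
Posterior variance = α'/β'² = 271/1936.

271/1936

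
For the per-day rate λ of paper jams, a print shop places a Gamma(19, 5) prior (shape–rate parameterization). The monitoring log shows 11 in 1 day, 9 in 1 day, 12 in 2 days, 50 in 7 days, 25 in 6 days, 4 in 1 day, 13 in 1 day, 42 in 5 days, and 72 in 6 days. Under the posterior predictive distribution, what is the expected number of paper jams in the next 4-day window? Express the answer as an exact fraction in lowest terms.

Total count: 11 + 9 + 12 + 50 + 25 + 4 + 13 + 42 + 72 = 238.
Total exposure: 1 + 1 + 2 + 7 + 6 + 1 + 1 + 5 + 6 = 30 days.
Posterior: α' = 19 + 238 = 257, β' = 5 + 30 = 35.
Predictive mean over a 4-day window = T·E[λ|data] = 4·257/35 = 1028/35.

1028/35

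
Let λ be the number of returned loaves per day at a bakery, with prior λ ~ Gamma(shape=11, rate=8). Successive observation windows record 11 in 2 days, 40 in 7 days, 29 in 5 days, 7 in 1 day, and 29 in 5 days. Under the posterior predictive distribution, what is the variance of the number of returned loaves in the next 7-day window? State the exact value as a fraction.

635/16

Total count: 11 + 40 + 29 + 7 + 29 = 116.
Total exposure: 2 + 7 + 5 + 1 + 5 = 20 days.
By Gamma–Poisson conjugacy, the posterior is Gamma(α + Σx, β + Σt) = Gamma(11 + 116, 8 + 20) = Gamma(127, 28).
The posterior predictive for a window of length T is Negative Binomial with variance T·α'·(β'+T)/β'² = 7·127·35/784 = 635/16.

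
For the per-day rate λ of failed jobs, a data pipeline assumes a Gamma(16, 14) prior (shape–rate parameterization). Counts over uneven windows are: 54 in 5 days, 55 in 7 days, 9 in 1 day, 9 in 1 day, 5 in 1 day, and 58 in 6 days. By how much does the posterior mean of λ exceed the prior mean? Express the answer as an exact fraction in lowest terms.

Total count: 54 + 55 + 9 + 9 + 5 + 58 = 190.
Total exposure: 5 + 7 + 1 + 1 + 1 + 6 = 21 days.
Gamma(α, β) with Poisson data over total exposure Σt gives posterior Gamma(α+Σx, β+Σt) = Gamma(206, 35).
Posterior mean = 206/35 = 206/35; prior mean = 16/14 = 8/7. Difference = 206/35 − 8/7 = 166/35.

166/35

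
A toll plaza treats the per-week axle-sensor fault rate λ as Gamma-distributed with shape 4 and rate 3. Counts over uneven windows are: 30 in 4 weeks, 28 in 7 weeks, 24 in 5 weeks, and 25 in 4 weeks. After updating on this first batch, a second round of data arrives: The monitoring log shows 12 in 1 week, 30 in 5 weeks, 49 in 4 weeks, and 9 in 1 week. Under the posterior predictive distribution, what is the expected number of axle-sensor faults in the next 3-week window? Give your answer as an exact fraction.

Total count: 30 + 28 + 24 + 25 = 107.
Total exposure: 4 + 7 + 5 + 4 = 20 weeks.
After the first batch: Gamma(4 + 107, 3 + 20) = Gamma(111, 23).
Total count: 12 + 30 + 49 + 9 = 100.
Total exposure: 1 + 5 + 4 + 1 = 11 weeks.
After the second batch: Gamma(111 + 100, 23 + 11) = Gamma(211, 34).
Predictive mean over a 3-week window = T·E[λ|data] = 3·211/34 = 633/34.

633/34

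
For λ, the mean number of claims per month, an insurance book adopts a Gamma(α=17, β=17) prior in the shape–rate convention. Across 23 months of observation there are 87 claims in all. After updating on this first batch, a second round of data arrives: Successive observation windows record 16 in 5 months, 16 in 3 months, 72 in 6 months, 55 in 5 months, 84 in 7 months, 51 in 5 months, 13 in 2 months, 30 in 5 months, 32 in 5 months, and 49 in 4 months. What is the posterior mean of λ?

Total count 87 over total exposure 23 months.
After the first batch: Gamma(17 + 87, 17 + 23) = Gamma(104, 40).
Total count: 16 + 16 + 72 + 55 + 84 + 51 + 13 + 30 + 32 + 49 = 418.
Total exposure: 5 + 3 + 6 + 5 + 7 + 5 + 2 + 5 + 5 + 4 = 47 months.
After the second batch: Gamma(104 + 418, 40 + 47) = Gamma(522, 87).
Posterior mean = α'/β' = 522/87 = 6.

6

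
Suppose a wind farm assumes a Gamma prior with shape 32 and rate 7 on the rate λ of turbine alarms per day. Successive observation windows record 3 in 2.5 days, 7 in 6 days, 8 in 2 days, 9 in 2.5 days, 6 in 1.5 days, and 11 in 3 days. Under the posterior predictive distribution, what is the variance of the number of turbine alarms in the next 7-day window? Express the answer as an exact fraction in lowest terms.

Total count: 3 + 7 + 8 + 9 + 6 + 11 = 44.
Total exposure: 2.5 + 6 + 2 + 2.5 + 1.5 + 3 = 17.5 days.
Posterior: α' = 32 + 44 = 76, β' = 7 + 17.5 = 49/2.
The posterior predictive for a window of length T is Negative Binomial with variance T·α'·(β'+T)/β'² = 7·76·(63/2)/(2401/4) = 1368/49.

1368/49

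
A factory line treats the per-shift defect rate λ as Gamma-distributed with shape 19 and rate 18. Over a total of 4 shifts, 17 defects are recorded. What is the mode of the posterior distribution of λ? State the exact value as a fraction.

Total count 17 over total exposure 4 shifts.
By Gamma–Poisson conjugacy, the posterior is Gamma(α + Σx, β + Σt) = Gamma(19 + 17, 18 + 4) = Gamma(36, 22).
Posterior mode = (α'−1)/β' = 35/22.

35/22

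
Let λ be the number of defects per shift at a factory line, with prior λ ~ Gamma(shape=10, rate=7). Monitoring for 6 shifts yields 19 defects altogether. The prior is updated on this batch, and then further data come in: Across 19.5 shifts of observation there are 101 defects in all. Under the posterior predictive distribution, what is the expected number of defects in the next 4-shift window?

16

Total count 19 over total exposure 6 shifts.
After the first batch: Gamma(10 + 19, 7 + 6) = Gamma(29, 13).
Total count 101 over total exposure 19.5 shifts.
After the second batch: Gamma(29 + 101, 13 + 19.5) = Gamma(130, 65/2).
Predictive mean over a 4-shift window = T·E[λ|data] = 4·130/(65/2) = 16.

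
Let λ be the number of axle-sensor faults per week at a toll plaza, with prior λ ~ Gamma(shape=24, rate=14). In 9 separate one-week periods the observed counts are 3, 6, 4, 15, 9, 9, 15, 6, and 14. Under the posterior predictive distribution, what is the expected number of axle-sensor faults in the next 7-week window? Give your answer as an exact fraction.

Total count: 3 + 6 + 4 + 15 + 9 + 9 + 15 + 6 + 14 = 81.
Total exposure: 9 weeks.
Conjugate update: add total count to the shape and total exposure to the rate, giving Gamma(105, 23).
Predictive mean over a 7-week window = T·E[λ|data] = 7·105/23 = 735/23.

735/23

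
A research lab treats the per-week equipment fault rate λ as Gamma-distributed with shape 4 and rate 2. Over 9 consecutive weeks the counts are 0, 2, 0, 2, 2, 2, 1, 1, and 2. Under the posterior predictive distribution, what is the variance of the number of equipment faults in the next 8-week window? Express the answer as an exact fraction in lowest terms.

Total count: 0 + 2 + 0 + 2 + 2 + 2 + 1 + 1 + 2 = 12.
Total exposure: 9 weeks.
Posterior: α' = 4 + 12 = 16, β' = 2 + 9 = 11.
The posterior predictive for a window of length T is Negative Binomial with variance T·α'·(β'+T)/β'² = 8·16·19/121 = 2432/121.

2432/121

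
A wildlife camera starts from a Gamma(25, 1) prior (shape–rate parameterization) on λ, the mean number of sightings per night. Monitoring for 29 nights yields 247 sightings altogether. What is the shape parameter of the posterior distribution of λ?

Total count 247 over total exposure 29 nights.
Gamma(α, β) with Poisson data over total exposure Σt gives posterior Gamma(α+Σx, β+Σt) = Gamma(272, 30).

272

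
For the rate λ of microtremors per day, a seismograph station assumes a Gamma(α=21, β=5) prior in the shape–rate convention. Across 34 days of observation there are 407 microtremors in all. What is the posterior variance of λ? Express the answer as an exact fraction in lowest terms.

428/1521

Total count 407 over total exposure 34 days.
Gamma(α, β) with Poisson data over total exposure Σt gives posterior Gamma(α+Σx, β+Σt) = Gamma(428, 39).
Posterior variance = α'/β'² = 428/1521.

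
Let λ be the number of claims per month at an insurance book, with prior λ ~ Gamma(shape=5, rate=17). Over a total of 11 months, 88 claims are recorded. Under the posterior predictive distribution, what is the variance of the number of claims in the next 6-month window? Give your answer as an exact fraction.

Total count 88 over total exposure 11 months.
By Gamma–Poisson conjugacy, the posterior is Gamma(α + Σx, β + Σt) = Gamma(5 + 88, 17 + 11) = Gamma(93, 28).
The posterior predictive for a window of length T is Negative Binomial with variance T·α'·(β'+T)/β'² = 6·93·34/784 = 4743/196.

4743/196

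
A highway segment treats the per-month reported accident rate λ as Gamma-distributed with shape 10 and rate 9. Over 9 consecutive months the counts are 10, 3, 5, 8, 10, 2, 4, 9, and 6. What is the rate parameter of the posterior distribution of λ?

Total count: 10 + 3 + 5 + 8 + 10 + 2 + 4 + 9 + 6 = 57.
Total exposure: 9 months.
By Gamma–Poisson conjugacy, the posterior is Gamma(α + Σx, β + Σt) = Gamma(10 + 57, 9 + 9) = Gamma(67, 18).

18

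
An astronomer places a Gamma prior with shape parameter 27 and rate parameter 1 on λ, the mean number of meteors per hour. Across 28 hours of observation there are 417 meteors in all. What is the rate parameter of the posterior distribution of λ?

Total count 417 over total exposure 28 hours.
Conjugate update: add total count to the shape and total exposure to the rate, giving Gamma(444, 29).

29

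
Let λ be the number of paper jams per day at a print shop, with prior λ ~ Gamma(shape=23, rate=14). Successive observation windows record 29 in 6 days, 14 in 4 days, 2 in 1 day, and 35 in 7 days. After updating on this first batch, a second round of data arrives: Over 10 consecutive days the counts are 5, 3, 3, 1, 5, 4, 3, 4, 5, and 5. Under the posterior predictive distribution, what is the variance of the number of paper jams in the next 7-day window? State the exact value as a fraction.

329/12

Total count: 29 + 14 + 2 + 35 = 80.
Total exposure: 6 + 4 + 1 + 7 = 18 days.
After the first batch: Gamma(23 + 80, 14 + 18) = Gamma(103, 32).
Total count: 5 + 3 + 3 + 1 + 5 + 4 + 3 + 4 + 5 + 5 = 38.
Total exposure: 10 days.
After the second batch: Gamma(103 + 38, 32 + 10) = Gamma(141, 42).
The posterior predictive for a window of length T is Negative Binomial with variance T·α'·(β'+T)/β'² = 7·141·49/1764 = 329/12.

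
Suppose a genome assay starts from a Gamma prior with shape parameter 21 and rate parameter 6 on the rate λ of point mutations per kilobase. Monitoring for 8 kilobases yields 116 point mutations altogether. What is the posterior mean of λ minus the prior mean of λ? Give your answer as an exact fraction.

44/7

Total count 116 over total exposure 8 kilobases.
The Gamma prior is conjugate for the Poisson rate, so λ | data ~ Gamma(21+116, 6+8) = Gamma(137, 14).
Posterior mean = 137/14 = 137/14; prior mean = 21/6 = 7/2. Difference = 137/14 − 7/2 = 44/7.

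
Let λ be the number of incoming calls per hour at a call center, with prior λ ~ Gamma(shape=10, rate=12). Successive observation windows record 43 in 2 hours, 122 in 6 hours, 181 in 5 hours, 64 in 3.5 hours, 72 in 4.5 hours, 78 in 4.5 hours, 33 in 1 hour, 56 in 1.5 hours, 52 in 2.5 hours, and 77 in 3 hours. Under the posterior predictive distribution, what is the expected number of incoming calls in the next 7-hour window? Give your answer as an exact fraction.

Total count: 43 + 122 + 181 + 64 + 72 + 78 + 33 + 56 + 52 + 77 = 778.
Total exposure: 2 + 6 + 5 + 3.5 + 4.5 + 4.5 + 1 + 1.5 + 2.5 + 3 = 33.5 hours.
Posterior: α' = 10 + 778 = 788, β' = 12 + 33.5 = 91/2.
Predictive mean over a 7-hour window = T·E[λ|data] = 7·788/(91/2) = 1576/13.

1576/13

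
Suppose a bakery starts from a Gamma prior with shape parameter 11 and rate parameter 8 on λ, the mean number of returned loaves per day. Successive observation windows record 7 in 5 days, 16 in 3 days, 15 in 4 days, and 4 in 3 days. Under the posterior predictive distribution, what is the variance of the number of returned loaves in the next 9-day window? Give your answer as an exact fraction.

15264/529

Total count: 7 + 16 + 15 + 4 = 42.
Total exposure: 5 + 3 + 4 + 3 = 15 days.
Conjugate update: add total count to the shape and total exposure to the rate, giving Gamma(53, 23).
The posterior predictive for a window of length T is Negative Binomial with variance T·α'·(β'+T)/β'² = 9·53·32/529 = 15264/529.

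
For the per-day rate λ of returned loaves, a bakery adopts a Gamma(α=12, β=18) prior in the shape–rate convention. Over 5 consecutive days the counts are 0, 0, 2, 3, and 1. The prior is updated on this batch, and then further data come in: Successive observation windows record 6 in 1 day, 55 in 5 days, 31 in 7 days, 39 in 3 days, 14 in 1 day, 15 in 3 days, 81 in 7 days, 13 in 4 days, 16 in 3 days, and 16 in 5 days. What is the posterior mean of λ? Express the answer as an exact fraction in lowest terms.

152/31

Total count: 0 + 0 + 2 + 3 + 1 = 6.
Total exposure: 5 days.
After the first batch: Gamma(12 + 6, 18 + 5) = Gamma(18, 23).
Total count: 6 + 55 + 31 + 39 + 14 + 15 + 81 + 13 + 16 + 16 = 286.
Total exposure: 1 + 5 + 7 + 3 + 1 + 3 + 7 + 4 + 3 + 5 = 39 days.
After the second batch: Gamma(18 + 286, 23 + 39) = Gamma(304, 62).
Posterior mean = α'/β' = 304/62 = 152/31.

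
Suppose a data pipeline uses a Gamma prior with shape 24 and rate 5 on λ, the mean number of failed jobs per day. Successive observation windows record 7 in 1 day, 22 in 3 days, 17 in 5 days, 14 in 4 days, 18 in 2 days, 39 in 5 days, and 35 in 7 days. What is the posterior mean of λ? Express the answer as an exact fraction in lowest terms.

11/2

Total count: 7 + 22 + 17 + 14 + 18 + 39 + 35 = 152.
Total exposure: 1 + 3 + 5 + 4 + 2 + 5 + 7 = 27 days.
Conjugate update: add total count to the shape and total exposure to the rate, giving Gamma(176, 32).
Posterior mean = α'/β' = 176/32 = 11/2.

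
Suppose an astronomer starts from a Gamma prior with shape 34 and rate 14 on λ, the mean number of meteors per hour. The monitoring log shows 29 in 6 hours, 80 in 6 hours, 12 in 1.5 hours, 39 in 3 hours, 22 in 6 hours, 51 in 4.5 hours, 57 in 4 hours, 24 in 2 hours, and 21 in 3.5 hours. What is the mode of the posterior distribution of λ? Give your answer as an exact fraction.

736/101

Total count: 29 + 80 + 12 + 39 + 22 + 51 + 57 + 24 + 21 = 335.
Total exposure: 6 + 6 + 1.5 + 3 + 6 + 4.5 + 4 + 2 + 3.5 = 36.5 hours.
Conjugate update: add total count to the shape and total exposure to the rate, giving Gamma(369, 101/2).
Posterior mode = (α'−1)/β' = 368/(101/2) = 736/101.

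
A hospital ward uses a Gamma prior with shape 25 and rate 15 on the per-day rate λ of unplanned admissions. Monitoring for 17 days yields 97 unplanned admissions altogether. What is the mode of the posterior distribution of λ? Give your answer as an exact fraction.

Total count 97 over total exposure 17 days.
The Gamma prior is conjugate for the Poisson rate, so λ | data ~ Gamma(25+97, 15+17) = Gamma(122, 32).
Posterior mode = (α'−1)/β' = 121/32.

121/32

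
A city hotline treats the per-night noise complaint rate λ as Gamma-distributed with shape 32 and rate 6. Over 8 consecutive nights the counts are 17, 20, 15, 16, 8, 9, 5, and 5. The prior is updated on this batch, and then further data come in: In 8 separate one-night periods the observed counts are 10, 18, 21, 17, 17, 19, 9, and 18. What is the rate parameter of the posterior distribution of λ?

Total count: 17 + 20 + 15 + 16 + 8 + 9 + 5 + 5 = 95.
Total exposure: 8 nights.
After the first batch: Gamma(32 + 95, 6 + 8) = Gamma(127, 14).
Total count: 10 + 18 + 21 + 17 + 17 + 19 + 9 + 18 = 129.
Total exposure: 8 nights.
After the second batch: Gamma(127 + 129, 14 + 8) = Gamma(256, 22).

22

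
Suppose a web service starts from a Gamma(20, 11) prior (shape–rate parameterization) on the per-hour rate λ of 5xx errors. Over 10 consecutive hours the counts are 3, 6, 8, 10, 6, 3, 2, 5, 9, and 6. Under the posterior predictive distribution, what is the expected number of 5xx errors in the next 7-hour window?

26

Total count: 3 + 6 + 8 + 10 + 6 + 3 + 2 + 5 + 9 + 6 = 58.
Total exposure: 10 hours.
Posterior: α' = 20 + 58 = 78, β' = 11 + 10 = 21.
Predictive mean over a 7-hour window = T·E[λ|data] = 7·78/21 = 26.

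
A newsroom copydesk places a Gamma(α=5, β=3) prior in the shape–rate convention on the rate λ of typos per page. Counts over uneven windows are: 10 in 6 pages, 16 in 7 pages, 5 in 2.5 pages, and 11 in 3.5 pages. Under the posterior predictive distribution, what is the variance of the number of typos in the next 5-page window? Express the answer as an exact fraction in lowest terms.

Total count: 10 + 16 + 5 + 11 = 42.
Total exposure: 6 + 7 + 2.5 + 3.5 = 19 pages.
By Gamma–Poisson conjugacy, the posterior is Gamma(α + Σx, β + Σt) = Gamma(5 + 42, 3 + 19) = Gamma(47, 22).
The posterior predictive for a window of length T is Negative Binomial with variance T·α'·(β'+T)/β'² = 5·47·27/484 = 6345/484.

6345/484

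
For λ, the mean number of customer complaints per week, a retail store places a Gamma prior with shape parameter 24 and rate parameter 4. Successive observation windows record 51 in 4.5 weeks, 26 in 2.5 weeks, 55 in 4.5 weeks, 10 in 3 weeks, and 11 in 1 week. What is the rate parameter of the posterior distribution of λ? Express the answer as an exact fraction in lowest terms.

39/2

Total count: 51 + 26 + 55 + 10 + 11 = 153.
Total exposure: 4.5 + 2.5 + 4.5 + 3 + 1 = 15.5 weeks.
Posterior: α' = 24 + 153 = 177, β' = 4 + 15.5 = 39/2.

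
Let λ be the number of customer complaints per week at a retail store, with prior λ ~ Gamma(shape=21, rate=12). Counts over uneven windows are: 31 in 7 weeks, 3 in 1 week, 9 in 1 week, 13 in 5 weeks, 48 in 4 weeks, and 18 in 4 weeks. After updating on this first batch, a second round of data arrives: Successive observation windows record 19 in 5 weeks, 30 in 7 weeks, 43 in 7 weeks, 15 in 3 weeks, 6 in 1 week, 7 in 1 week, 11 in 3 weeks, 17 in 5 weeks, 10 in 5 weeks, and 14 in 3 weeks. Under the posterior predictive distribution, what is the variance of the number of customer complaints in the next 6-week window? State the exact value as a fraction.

Total count: 31 + 3 + 9 + 13 + 48 + 18 = 122.
Total exposure: 7 + 1 + 1 + 5 + 4 + 4 = 22 weeks.
After the first batch: Gamma(21 + 122, 12 + 22) = Gamma(143, 34).
Total count: 19 + 30 + 43 + 15 + 6 + 7 + 11 + 17 + 10 + 14 = 172.
Total exposure: 5 + 7 + 7 + 3 + 1 + 1 + 3 + 5 + 5 + 3 = 40 weeks.
After the second batch: Gamma(143 + 172, 34 + 40) = Gamma(315, 74).
The posterior predictive for a window of length T is Negative Binomial with variance T·α'·(β'+T)/β'² = 6·315·80/5476 = 37800/1369.

37800/1369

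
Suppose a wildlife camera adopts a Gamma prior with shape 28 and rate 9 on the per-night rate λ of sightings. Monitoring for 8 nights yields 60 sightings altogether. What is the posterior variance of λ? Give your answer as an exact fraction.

Total count 60 over total exposure 8 nights.
Gamma(α, β) with Poisson data over total exposure Σt gives posterior Gamma(α+Σx, β+Σt) = Gamma(88, 17).
Posterior variance = α'/β'² = 88/289.

88/289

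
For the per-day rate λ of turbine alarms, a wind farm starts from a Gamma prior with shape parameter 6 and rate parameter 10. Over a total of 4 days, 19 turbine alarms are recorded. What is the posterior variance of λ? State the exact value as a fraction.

Total count 19 over total exposure 4 days.
Gamma(α, β) with Poisson data over total exposure Σt gives posterior Gamma(α+Σx, β+Σt) = Gamma(25, 14).
Posterior variance = α'/β'² = 25/196.

25/196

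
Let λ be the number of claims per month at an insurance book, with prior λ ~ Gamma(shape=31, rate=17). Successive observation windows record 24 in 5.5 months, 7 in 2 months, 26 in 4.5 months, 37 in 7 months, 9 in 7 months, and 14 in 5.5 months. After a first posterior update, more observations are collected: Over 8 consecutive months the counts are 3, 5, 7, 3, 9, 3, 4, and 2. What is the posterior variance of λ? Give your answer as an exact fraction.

Total count: 24 + 7 + 26 + 37 + 9 + 14 = 117.
Total exposure: 5.5 + 2 + 4.5 + 7 + 7 + 5.5 = 31.5 months.
After the first batch: Gamma(31 + 117, 17 + 31.5) = Gamma(148, 97/2).
Total count: 3 + 5 + 7 + 3 + 9 + 3 + 4 + 2 = 36.
Total exposure: 8 months.
After the second batch: Gamma(148 + 36, 97/2 + 8) = Gamma(184, 113/2).
Posterior variance = α'/β'² = 184/(12769/4) = 736/12769.

736/12769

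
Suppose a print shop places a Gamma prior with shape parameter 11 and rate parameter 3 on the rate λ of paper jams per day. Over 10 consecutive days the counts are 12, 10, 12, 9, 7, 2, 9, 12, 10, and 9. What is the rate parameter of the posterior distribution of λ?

Total count: 12 + 10 + 12 + 9 + 7 + 2 + 9 + 12 + 10 + 9 = 92.
Total exposure: 10 days.
By Gamma–Poisson conjugacy, the posterior is Gamma(α + Σx, β + Σt) = Gamma(11 + 92, 3 + 10) = Gamma(103, 13).

13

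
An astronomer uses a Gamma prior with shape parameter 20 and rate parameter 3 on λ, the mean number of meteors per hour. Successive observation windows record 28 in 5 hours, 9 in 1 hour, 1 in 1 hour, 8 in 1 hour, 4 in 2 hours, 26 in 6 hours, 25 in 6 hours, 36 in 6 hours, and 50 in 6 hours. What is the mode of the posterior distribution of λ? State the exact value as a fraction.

206/37

Total count: 28 + 9 + 1 + 8 + 4 + 26 + 25 + 36 + 50 = 187.
Total exposure: 5 + 1 + 1 + 1 + 2 + 6 + 6 + 6 + 6 = 34 hours.
By Gamma–Poisson conjugacy, the posterior is Gamma(α + Σx, β + Σt) = Gamma(20 + 187, 3 + 34) = Gamma(207, 37).
Posterior mode = (α'−1)/β' = 206/37.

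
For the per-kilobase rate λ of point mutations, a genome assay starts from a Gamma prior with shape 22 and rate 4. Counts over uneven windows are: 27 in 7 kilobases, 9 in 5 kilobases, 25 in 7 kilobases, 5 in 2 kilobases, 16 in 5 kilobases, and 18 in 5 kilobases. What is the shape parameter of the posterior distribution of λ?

Total count: 27 + 9 + 25 + 5 + 16 + 18 = 100.
Total exposure: 7 + 5 + 7 + 2 + 5 + 5 = 31 kilobases.
The Gamma prior is conjugate for the Poisson rate, so λ | data ~ Gamma(22+100, 4+31) = Gamma(122, 35).

122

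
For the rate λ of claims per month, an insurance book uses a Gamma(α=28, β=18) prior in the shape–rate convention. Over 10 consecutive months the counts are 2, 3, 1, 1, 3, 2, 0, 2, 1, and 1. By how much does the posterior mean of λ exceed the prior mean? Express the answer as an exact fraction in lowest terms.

Total count: 2 + 3 + 1 + 1 + 3 + 2 + 0 + 2 + 1 + 1 = 16.
Total exposure: 10 months.
The Gamma prior is conjugate for the Poisson rate, so λ | data ~ Gamma(28+16, 18+10) = Gamma(44, 28).
Posterior mean = 44/28 = 11/7; prior mean = 28/18 = 14/9. Difference = 11/7 − 14/9 = 1/63.

1/63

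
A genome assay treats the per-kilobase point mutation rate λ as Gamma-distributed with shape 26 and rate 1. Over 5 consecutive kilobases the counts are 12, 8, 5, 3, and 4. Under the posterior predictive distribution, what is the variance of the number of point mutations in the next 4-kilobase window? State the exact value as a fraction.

Total count: 12 + 8 + 5 + 3 + 4 = 32.
Total exposure: 5 kilobases.
Posterior: α' = 26 + 32 = 58, β' = 1 + 5 = 6.
The posterior predictive for a window of length T is Negative Binomial with variance T·α'·(β'+T)/β'² = 4·58·10/36 = 580/9.

580/9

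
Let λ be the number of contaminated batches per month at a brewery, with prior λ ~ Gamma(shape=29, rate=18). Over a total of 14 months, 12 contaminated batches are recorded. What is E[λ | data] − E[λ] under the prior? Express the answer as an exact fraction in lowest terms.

-95/288

Total count 12 over total exposure 14 months.
By Gamma–Poisson conjugacy, the posterior is Gamma(α + Σx, β + Σt) = Gamma(29 + 12, 18 + 14) = Gamma(41, 32).
Posterior mean = 41/32 = 41/32; prior mean = 29/18 = 29/18. Difference = 41/32 − 29/18 = -95/288.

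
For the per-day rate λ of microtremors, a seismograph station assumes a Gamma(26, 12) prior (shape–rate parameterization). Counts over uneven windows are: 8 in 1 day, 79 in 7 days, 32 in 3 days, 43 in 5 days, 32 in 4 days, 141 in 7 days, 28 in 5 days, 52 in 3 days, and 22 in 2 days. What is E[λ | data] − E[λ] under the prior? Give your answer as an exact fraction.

2141/294

Total count: 8 + 79 + 32 + 43 + 32 + 141 + 28 + 52 + 22 = 437.
Total exposure: 1 + 7 + 3 + 5 + 4 + 7 + 5 + 3 + 2 = 37 days.
Conjugate update: add total count to the shape and total exposure to the rate, giving Gamma(463, 49).
Posterior mean = 463/49 = 463/49; prior mean = 26/12 = 13/6. Difference = 463/49 − 13/6 = 2141/294.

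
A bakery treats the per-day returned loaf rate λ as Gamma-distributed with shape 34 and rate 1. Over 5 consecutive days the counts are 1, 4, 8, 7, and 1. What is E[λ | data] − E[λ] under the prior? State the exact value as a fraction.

Total count: 1 + 4 + 8 + 7 + 1 = 21.
Total exposure: 5 days.
By Gamma–Poisson conjugacy, the posterior is Gamma(α + Σx, β + Σt) = Gamma(34 + 21, 1 + 5) = Gamma(55, 6).
Posterior mean = 55/6 = 55/6; prior mean = 34/1 = 34. Difference = 55/6 − 34 = -149/6.

-149/6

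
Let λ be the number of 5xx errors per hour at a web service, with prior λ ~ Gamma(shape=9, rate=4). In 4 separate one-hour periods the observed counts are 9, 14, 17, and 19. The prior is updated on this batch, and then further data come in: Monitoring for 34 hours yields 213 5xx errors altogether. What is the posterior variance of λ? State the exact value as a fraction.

Total count: 9 + 14 + 17 + 19 = 59.
Total exposure: 4 hours.
After the first batch: Gamma(9 + 59, 4 + 4) = Gamma(68, 8).
Total count 213 over total exposure 34 hours.
After the second batch: Gamma(68 + 213, 8 + 34) = Gamma(281, 42).
Posterior variance = α'/β'² = 281/1764.

281/1764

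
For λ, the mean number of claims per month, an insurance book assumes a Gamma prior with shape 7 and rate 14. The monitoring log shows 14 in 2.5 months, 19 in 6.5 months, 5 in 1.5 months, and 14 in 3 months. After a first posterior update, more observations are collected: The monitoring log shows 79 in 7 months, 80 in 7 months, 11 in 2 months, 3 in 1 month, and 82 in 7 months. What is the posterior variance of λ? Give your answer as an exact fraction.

1256/10609

Total count: 14 + 19 + 5 + 14 = 52.
Total exposure: 2.5 + 6.5 + 1.5 + 3 = 13.5 months.
After the first batch: Gamma(7 + 52, 14 + 13.5) = Gamma(59, 55/2).
Total count: 79 + 80 + 11 + 3 + 82 = 255.
Total exposure: 7 + 7 + 2 + 1 + 7 = 24 months.
After the second batch: Gamma(59 + 255, 55/2 + 24) = Gamma(314, 103/2).
Posterior variance = α'/β'² = 314/(10609/4) = 1256/10609.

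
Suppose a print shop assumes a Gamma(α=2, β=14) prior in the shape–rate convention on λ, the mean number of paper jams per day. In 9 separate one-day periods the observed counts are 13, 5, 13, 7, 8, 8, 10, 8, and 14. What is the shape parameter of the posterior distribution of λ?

88

Total count: 13 + 5 + 13 + 7 + 8 + 8 + 10 + 8 + 14 = 86.
Total exposure: 9 days.
Posterior: α' = 2 + 86 = 88, β' = 14 + 9 = 23.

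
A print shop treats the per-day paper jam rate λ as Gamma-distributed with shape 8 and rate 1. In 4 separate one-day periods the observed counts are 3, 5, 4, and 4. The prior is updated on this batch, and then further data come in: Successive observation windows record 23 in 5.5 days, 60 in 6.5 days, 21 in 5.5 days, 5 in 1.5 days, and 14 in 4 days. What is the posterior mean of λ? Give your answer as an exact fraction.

21/4

Total count: 3 + 5 + 4 + 4 = 16.
Total exposure: 4 days.
After the first batch: Gamma(8 + 16, 1 + 4) = Gamma(24, 5).
Total count: 23 + 60 + 21 + 5 + 14 = 123.
Total exposure: 5.5 + 6.5 + 5.5 + 1.5 + 4 = 23 days.
After the second batch: Gamma(24 + 123, 5 + 23) = Gamma(147, 28).
Posterior mean = α'/β' = 147/28 = 21/4.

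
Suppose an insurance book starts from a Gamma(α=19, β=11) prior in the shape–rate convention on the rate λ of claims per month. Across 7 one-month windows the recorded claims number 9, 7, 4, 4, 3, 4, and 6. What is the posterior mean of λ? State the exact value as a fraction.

28/9

Total count: 9 + 7 + 4 + 4 + 3 + 4 + 6 = 37.
Total exposure: 7 months.
By Gamma–Poisson conjugacy, the posterior is Gamma(α + Σx, β + Σt) = Gamma(19 + 37, 11 + 7) = Gamma(56, 18).
Posterior mean = α'/β' = 56/18 = 28/9.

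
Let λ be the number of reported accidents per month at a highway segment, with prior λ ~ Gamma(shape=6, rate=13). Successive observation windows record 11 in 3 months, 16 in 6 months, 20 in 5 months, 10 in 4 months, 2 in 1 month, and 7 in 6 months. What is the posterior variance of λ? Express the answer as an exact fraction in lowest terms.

Total count: 11 + 16 + 20 + 10 + 2 + 7 = 66.
Total exposure: 3 + 6 + 5 + 4 + 1 + 6 = 25 months.
By Gamma–Poisson conjugacy, the posterior is Gamma(α + Σx, β + Σt) = Gamma(6 + 66, 13 + 25) = Gamma(72, 38).
Posterior variance = α'/β'² = 72/1444 = 18/361.

18/361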